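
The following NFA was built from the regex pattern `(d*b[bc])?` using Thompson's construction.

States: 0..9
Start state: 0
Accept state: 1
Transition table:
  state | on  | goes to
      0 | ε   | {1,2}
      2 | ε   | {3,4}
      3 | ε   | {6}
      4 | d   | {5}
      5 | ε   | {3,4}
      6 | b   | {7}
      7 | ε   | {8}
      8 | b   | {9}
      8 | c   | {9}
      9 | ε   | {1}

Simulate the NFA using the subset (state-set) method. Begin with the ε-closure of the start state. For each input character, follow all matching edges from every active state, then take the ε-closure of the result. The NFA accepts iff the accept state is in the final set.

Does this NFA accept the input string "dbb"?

initial (ε-close {0}): {0,1,2,3,4,6}
'd' @ 1: {3,4,5,6}
'b' @ 2: {7,8}
'b' @ 3: {1,9}  ✓accept
final: {1,9}; accept 1 in set

Answer: ACCEPT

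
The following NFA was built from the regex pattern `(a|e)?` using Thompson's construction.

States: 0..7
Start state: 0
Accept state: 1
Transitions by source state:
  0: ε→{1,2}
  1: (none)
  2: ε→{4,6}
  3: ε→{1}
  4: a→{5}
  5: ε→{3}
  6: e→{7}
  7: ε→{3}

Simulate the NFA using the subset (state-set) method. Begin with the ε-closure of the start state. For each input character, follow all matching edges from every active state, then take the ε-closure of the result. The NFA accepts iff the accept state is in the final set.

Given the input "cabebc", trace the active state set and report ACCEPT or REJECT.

Answer: REJECT

Trace:
start: ε-closure({0}) = {0,1,2,4,6}
'c' @ 1: {}  — dead — no transitions
rest 'abebc' ignored (set empty)
end set {} — state 1 not in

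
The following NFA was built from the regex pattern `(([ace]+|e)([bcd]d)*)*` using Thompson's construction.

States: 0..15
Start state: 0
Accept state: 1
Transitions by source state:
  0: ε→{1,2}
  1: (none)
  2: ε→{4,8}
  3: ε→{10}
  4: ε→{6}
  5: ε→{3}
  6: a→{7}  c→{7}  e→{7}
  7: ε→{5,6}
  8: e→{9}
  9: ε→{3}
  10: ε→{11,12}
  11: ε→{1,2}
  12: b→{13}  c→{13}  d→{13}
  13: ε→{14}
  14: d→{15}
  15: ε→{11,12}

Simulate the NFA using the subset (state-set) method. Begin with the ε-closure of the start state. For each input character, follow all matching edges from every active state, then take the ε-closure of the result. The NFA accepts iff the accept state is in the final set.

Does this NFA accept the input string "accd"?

initial (ε-close {0}): {0,1,2,4,6,8}
'a' @ 1: {1,2,3,4,5,6,7,8,10,11,12}  [accepting]
'c' @ 2: {1,2,3,4,5,6,7,8,10,11,12,13,14}  [accepting]
'c' @ 3: {1,2,3,4,5,6,7,8,10,11,12,13,14}  [accepting]
'd' @ 4: {1,2,4,6,8,11,12,13,14,15}  [accepting]
after full input: {1,2,4,6,8,11,12,13,14,15}  (accept=1 in)

Answer: ACCEPT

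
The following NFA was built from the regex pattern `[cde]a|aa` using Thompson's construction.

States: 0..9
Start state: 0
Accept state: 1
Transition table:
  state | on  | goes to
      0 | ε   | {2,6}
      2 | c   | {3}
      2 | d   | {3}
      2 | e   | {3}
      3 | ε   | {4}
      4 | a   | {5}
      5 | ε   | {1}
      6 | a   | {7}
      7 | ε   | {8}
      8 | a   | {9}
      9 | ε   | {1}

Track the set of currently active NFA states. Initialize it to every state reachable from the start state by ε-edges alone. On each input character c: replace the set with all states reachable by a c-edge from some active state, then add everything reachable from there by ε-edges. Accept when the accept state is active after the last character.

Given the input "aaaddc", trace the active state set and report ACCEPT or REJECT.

Answer: REJECT

Derivation:
start: ε-closure({0}) = {0,2,6}
'a' @ 1: {7,8}
'a' @ 2: {1,9}  (accept∈set)
'a' @ 3: {}  — dead — no transitions
rest 'ddc' ignored (set empty)
final: {}; accept 1 not in set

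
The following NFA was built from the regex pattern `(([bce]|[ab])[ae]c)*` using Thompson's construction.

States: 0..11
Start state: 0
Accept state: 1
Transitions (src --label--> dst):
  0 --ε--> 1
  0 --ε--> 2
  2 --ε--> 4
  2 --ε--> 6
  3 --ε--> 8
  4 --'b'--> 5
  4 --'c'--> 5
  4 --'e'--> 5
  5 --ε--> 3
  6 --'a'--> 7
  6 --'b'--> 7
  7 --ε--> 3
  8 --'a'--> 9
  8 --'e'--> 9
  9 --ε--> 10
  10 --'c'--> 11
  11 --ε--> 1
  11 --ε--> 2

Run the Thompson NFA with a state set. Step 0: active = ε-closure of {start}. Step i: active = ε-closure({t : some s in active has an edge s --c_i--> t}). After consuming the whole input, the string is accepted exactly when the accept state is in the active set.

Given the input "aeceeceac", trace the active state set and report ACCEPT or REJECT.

initial (ε-close {0}): {0,1,2,4,6}
'a' @ 1: {3,7,8}
'e' @ 2: {9,10}
'c' @ 3: {1,2,4,6,11}  (accept∈set)
'e' @ 4: {3,5,8}
'e' @ 5: {9,10}
'c' @ 6: {1,2,4,6,11}  (accept∈set)
'e' @ 7: {3,5,8}
'a' @ 8: {9,10}
'c' @ 9: {1,2,4,6,11}  (accept∈set)
end set {1,2,4,6,11} — state 1 in

Answer: ACCEPT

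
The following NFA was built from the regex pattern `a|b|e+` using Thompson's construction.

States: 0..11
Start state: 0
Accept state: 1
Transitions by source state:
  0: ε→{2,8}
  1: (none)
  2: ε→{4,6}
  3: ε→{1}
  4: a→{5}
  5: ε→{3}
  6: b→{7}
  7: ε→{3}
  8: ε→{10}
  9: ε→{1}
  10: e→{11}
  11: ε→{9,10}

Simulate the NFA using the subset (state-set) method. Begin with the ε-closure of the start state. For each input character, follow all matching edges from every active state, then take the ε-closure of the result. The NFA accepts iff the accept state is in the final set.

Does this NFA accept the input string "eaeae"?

Answer: REJECT

Steps:
start: ε-closure({0}) = {0,2,4,6,8,10}
'e' @ 1: {1,9,10,11}  [accepting]
'a' @ 2: {}  — state set empty
rest 'eae' ignored (set empty)
end set {} — state 1 not in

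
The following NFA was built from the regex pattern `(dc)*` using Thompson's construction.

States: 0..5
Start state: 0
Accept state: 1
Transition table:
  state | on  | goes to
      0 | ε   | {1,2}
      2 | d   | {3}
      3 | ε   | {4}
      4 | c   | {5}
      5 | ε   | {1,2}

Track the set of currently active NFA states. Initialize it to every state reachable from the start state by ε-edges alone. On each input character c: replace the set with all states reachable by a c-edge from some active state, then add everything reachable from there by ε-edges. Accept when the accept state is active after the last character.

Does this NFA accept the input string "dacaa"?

Answer: REJECT

Trace:
initial (ε-close {0}): {0,1,2}
'd' @ 1: {3,4}
'a' @ 2: {}  — dead — no transitions
rest 'caa' ignored (set empty)
end set {} — state 1 not in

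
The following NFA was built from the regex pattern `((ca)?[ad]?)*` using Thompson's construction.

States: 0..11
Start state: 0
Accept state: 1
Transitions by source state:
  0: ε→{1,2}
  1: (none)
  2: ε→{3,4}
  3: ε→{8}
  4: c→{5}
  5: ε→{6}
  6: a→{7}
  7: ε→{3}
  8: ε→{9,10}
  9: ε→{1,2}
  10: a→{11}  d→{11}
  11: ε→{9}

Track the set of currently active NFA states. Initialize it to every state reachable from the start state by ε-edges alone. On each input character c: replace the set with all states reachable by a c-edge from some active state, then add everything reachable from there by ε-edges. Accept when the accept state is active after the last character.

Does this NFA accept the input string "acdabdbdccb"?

initial (ε-close {0}): {0,1,2,3,4,8,9,10}
'a' @ 1: {1,2,3,4,8,9,10,11}  (accept∈set)
'c' @ 2: {5,6}
'd' @ 3: {}  — no active states
rest 'abdbdccb' ignored (set empty)
end set {} — state 1 not in

Answer: REJECT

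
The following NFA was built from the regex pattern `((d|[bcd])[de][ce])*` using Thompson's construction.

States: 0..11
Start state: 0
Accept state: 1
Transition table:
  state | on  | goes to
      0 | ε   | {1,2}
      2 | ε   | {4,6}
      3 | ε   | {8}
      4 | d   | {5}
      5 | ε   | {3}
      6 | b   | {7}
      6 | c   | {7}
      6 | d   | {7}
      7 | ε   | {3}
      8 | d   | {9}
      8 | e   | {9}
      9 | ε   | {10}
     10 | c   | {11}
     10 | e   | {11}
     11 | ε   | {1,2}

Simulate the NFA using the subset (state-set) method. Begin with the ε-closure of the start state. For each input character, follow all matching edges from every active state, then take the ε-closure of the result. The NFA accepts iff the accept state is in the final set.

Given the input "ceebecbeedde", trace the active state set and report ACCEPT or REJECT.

Answer: ACCEPT

Steps:
start: ε-closure({0}) = {0,1,2,4,6}
'c' @ 1: {3,7,8}
'e' @ 2: {9,10}
'e' @ 3: {1,2,4,6,11}  (accept∈set)
'b' @ 4: {3,7,8}
'e' @ 5: {9,10}
'c' @ 6: {1,2,4,6,11}  (accept∈set)
'b' @ 7: {3,7,8}
'e' @ 8: {9,10}
'e' @ 9: {1,2,4,6,11}  (accept∈set)
'd' @ 10: {3,5,7,8}
'd' @ 11: {9,10}
'e' @ 12: {1,2,4,6,11}  (accept∈set)
final: {1,2,4,6,11}; accept 1 in set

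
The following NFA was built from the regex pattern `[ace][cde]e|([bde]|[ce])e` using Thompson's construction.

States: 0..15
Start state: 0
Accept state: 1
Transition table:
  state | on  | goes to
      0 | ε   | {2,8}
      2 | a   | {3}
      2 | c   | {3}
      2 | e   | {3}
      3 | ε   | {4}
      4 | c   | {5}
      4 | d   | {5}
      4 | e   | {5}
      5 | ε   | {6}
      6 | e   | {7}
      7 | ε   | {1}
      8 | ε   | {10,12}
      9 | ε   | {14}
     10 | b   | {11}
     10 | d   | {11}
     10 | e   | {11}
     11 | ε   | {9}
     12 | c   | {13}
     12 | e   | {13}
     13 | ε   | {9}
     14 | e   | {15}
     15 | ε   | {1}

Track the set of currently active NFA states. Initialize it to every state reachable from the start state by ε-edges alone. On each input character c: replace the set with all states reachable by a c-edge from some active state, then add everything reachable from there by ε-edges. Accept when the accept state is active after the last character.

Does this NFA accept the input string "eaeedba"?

Answer: REJECT

Trace:
start: ε-closure({0}) = {0,2,8,10,12}
'e' @ 1: {3,4,9,11,13,14}
'a' @ 2: {}  — state set empty
rest 'eedba' ignored (set empty)
after full input: {}  (accept=1 not in)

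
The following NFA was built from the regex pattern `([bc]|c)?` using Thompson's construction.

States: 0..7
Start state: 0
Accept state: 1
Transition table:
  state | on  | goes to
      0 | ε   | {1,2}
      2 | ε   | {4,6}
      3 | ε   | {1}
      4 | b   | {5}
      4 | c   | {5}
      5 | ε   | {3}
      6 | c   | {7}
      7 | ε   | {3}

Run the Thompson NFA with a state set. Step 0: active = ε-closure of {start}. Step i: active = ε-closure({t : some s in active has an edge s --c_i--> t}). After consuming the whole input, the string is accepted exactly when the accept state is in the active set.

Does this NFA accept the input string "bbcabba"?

Answer: REJECT

Derivation:
S₀ = ε-closure({0}) = {0,1,2,4,6}
'b' @ 1: {1,3,5}  [accepting]
'b' @ 2: {}  — dead — no transitions
rest 'cabba' ignored (set empty)
final: {}; accept 1 not in set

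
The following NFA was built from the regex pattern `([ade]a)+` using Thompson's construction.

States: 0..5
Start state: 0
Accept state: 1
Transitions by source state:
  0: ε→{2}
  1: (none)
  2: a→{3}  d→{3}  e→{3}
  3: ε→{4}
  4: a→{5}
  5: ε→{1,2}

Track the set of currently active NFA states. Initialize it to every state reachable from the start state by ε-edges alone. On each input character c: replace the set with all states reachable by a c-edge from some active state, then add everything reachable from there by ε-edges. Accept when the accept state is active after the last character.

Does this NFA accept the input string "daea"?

Answer: ACCEPT

Steps:
initial (ε-close {0}): {0,2}
'd' @ 1: {3,4}
'a' @ 2: {1,2,5}  (accept∈set)
'e' @ 3: {3,4}
'a' @ 4: {1,2,5}  (accept∈set)
final: {1,2,5}; accept 1 in set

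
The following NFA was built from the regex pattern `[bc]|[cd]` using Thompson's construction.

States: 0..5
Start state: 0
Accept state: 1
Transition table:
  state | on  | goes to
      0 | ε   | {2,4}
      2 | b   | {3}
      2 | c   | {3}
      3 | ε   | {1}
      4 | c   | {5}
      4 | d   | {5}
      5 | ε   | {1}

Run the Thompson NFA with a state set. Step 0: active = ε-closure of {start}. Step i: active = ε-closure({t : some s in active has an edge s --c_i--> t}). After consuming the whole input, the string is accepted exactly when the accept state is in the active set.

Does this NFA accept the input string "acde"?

Answer: REJECT

Steps:
start: ε-closure({0}) = {0,2,4}
'a' @ 1: {}  — state set empty
rest 'cde' ignored (set empty)
final: {}; accept 1 not in set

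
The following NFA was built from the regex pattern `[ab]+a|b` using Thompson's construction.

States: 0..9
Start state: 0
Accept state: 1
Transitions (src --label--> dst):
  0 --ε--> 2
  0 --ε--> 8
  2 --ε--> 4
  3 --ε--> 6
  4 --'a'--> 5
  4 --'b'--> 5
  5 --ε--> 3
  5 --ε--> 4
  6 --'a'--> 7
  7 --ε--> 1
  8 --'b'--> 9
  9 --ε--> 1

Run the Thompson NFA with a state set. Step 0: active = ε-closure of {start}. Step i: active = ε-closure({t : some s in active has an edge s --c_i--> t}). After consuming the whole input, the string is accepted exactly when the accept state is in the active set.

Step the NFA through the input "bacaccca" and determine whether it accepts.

Answer: REJECT

Derivation:
start: ε-closure({0}) = {0,2,4,8}
'b' @ 1: {1,3,4,5,6,9}  [accepting]
'a' @ 2: {1,3,4,5,6,7}  [accepting]
'c' @ 3: {}  — dead — no transitions
rest 'accca' ignored (set empty)
end set {} — state 1 not in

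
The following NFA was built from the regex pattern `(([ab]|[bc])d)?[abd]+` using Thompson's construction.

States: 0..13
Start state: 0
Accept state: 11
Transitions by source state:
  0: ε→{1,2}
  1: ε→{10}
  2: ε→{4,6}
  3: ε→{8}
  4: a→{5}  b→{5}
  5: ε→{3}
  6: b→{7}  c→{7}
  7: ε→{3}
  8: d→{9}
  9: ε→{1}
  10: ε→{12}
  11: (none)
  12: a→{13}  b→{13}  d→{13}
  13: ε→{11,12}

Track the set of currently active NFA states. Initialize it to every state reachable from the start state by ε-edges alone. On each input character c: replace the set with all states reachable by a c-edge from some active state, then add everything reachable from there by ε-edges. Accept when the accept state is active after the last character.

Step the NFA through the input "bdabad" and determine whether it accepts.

initial (ε-close {0}): {0,1,2,4,6,10,12}
'b' @ 1: {3,5,7,8,11,12,13}  ✓accept
'd' @ 2: {1,9,10,11,12,13}  ✓accept
'a' @ 3: {11,12,13}  ✓accept
'b' @ 4: {11,12,13}  ✓accept
'a' @ 5: {11,12,13}  ✓accept
'd' @ 6: {11,12,13}  ✓accept
end set {11,12,13} — state 11 in

Answer: ACCEPT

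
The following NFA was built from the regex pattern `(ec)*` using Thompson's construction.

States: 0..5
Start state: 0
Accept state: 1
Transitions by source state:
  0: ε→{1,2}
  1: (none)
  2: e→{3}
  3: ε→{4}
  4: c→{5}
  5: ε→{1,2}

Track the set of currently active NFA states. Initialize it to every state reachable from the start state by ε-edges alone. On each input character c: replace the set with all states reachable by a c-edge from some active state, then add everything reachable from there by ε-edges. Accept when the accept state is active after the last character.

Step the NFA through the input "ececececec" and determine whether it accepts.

Answer: ACCEPT

Trace:
S₀ = ε-closure({0}) = {0,1,2}
'e' @ 1: {3,4}
'c' @ 2: {1,2,5}  [accepting]
'e' @ 3: {3,4}
'c' @ 4: {1,2,5}  [accepting]
'e' @ 5: {3,4}
'c' @ 6: {1,2,5}  [accepting]
'e' @ 7: {3,4}
'c' @ 8: {1,2,5}  [accepting]
'e' @ 9: {3,4}
'c' @ 10: {1,2,5}  [accepting]
end set {1,2,5} — state 1 in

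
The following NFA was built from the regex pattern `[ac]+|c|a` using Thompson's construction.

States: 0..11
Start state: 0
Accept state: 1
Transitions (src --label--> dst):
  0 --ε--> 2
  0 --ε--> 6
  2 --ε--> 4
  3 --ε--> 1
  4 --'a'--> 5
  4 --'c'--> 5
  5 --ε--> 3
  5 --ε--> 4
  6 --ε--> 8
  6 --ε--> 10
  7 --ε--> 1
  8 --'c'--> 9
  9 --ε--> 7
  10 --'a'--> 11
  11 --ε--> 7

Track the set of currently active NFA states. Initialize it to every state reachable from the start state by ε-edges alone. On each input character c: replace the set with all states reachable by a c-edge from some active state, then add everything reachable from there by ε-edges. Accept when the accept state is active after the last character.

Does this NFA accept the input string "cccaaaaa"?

initial (ε-close {0}): {0,2,4,6,8,10}
'c' @ 1: {1,3,4,5,7,9}  ✓accept
'c' @ 2: {1,3,4,5}  ✓accept
'c' @ 3: {1,3,4,5}  ✓accept
'a' @ 4: {1,3,4,5}  ✓accept
'a' @ 5: {1,3,4,5}  ✓accept
'a' @ 6: {1,3,4,5}  ✓accept
'a' @ 7: {1,3,4,5}  ✓accept
'a' @ 8: {1,3,4,5}  ✓accept
final: {1,3,4,5}; accept 1 in set

Answer: ACCEPT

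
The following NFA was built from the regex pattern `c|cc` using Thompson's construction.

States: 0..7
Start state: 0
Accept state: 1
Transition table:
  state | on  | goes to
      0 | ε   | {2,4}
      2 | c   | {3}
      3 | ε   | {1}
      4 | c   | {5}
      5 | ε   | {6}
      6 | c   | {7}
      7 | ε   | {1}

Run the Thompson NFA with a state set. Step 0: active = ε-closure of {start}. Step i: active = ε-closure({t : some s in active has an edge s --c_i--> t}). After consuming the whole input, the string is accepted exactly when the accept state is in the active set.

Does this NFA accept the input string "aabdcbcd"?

initial (ε-close {0}): {0,2,4}
'a' @ 1: {}  — dead — no transitions
rest 'abdcbcd' ignored (set empty)
final: {}; accept 1 not in set

Answer: REJECT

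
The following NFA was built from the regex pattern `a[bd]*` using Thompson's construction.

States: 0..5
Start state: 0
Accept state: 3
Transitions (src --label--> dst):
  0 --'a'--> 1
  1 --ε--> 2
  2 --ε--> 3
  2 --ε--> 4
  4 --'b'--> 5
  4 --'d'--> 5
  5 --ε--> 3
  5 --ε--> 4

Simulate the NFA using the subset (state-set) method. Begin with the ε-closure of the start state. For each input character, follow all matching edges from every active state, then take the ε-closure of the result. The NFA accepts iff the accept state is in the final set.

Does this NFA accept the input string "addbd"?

S₀ = ε-closure({0}) = {0}
'a' @ 1: {1,2,3,4}  ✓accept
'd' @ 2: {3,4,5}  ✓accept
'd' @ 3: {3,4,5}  ✓accept
'b' @ 4: {3,4,5}  ✓accept
'd' @ 5: {3,4,5}  ✓accept
end set {3,4,5} — state 3 in

Answer: ACCEPT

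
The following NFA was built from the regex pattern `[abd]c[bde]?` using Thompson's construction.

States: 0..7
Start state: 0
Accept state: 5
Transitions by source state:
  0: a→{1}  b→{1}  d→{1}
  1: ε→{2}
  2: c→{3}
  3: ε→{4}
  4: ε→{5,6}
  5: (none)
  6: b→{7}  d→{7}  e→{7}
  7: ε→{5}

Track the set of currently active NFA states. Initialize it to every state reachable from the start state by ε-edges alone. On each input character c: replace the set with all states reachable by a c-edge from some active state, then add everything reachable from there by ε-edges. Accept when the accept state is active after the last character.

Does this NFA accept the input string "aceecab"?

S₀ = ε-closure({0}) = {0}
'a' @ 1: {1,2}
'c' @ 2: {3,4,5,6}  ✓accept
'e' @ 3: {5,7}  ✓accept
'e' @ 4: {}  — dead — no transitions
rest 'cab' ignored (set empty)
final: {}; accept 5 not in set

Answer: REJECT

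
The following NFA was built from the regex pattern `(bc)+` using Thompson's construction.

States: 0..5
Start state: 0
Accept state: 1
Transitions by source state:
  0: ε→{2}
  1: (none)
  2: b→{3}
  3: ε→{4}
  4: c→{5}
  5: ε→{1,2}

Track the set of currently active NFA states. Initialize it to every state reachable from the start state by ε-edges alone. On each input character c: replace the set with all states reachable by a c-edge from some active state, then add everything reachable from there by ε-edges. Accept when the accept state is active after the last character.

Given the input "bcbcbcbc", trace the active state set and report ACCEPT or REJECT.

Answer: ACCEPT

Trace:
S₀ = ε-closure({0}) = {0,2}
'b' @ 1: {3,4}
'c' @ 2: {1,2,5}  (accept∈set)
'b' @ 3: {3,4}
'c' @ 4: {1,2,5}  (accept∈set)
'b' @ 5: {3,4}
'c' @ 6: {1,2,5}  (accept∈set)
'b' @ 7: {3,4}
'c' @ 8: {1,2,5}  (accept∈set)
final: {1,2,5}; accept 1 in set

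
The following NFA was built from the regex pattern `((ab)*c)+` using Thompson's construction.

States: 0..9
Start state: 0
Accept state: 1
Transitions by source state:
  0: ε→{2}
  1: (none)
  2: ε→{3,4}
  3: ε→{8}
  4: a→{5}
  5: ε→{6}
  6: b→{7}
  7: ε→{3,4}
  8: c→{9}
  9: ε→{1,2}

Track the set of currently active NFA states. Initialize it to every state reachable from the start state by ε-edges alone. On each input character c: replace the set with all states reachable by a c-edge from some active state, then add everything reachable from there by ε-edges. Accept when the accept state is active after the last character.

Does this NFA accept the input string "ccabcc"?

Answer: ACCEPT

Trace:
start: ε-closure({0}) = {0,2,3,4,8}
'c' @ 1: {1,2,3,4,8,9}  [accepting]
'c' @ 2: {1,2,3,4,8,9}  [accepting]
'a' @ 3: {5,6}
'b' @ 4: {3,4,7,8}
'c' @ 5: {1,2,3,4,8,9}  [accepting]
'c' @ 6: {1,2,3,4,8,9}  [accepting]
after full input: {1,2,3,4,8,9}  (accept=1 in)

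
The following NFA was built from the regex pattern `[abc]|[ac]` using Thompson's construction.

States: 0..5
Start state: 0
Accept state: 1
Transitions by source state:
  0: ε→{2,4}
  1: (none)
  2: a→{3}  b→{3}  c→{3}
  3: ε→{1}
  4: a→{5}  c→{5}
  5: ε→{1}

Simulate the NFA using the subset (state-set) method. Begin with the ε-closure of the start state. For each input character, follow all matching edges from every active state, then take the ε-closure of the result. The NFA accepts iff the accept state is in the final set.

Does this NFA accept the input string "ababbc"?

Answer: REJECT

Steps:
initial (ε-close {0}): {0,2,4}
'a' @ 1: {1,3,5}  ✓accept
'b' @ 2: {}  — state set empty
rest 'abbc' ignored (set empty)
end set {} — state 1 not in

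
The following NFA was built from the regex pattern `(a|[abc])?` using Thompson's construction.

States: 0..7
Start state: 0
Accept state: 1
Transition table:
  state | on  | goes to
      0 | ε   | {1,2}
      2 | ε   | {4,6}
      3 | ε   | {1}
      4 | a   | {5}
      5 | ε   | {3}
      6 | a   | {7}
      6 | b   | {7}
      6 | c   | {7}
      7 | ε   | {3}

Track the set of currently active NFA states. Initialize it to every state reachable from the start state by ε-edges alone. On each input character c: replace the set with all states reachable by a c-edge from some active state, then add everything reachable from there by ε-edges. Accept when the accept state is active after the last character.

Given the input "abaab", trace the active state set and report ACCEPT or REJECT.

initial (ε-close {0}): {0,1,2,4,6}
'a' @ 1: {1,3,5,7}  (accept∈set)
'b' @ 2: {}  — state set empty
rest 'aab' ignored (set empty)
after full input: {}  (accept=1 not in)

Answer: REJECT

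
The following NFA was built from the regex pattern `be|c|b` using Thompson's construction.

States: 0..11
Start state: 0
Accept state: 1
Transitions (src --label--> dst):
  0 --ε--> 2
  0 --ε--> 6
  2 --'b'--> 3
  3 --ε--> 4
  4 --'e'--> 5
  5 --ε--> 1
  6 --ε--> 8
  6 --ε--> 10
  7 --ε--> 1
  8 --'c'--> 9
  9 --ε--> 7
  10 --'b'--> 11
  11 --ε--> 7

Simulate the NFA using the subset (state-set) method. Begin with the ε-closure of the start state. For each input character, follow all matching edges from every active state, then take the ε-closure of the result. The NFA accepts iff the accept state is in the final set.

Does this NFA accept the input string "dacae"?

Answer: REJECT

Trace:
start: ε-closure({0}) = {0,2,6,8,10}
'd' @ 1: {}  — no active states
rest 'acae' ignored (set empty)
after full input: {}  (accept=1 not in)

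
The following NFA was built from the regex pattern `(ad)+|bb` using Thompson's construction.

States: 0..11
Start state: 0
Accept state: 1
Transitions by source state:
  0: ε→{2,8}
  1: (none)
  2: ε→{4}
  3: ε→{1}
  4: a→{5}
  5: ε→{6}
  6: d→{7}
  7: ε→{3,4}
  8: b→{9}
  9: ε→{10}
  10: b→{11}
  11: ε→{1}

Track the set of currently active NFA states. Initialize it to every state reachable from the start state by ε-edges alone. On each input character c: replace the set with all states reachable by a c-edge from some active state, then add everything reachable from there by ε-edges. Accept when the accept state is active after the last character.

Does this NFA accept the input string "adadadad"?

Answer: ACCEPT

Derivation:
initial (ε-close {0}): {0,2,4,8}
'a' @ 1: {5,6}
'd' @ 2: {1,3,4,7}  ✓accept
'a' @ 3: {5,6}
'd' @ 4: {1,3,4,7}  ✓accept
'a' @ 5: {5,6}
'd' @ 6: {1,3,4,7}  ✓accept
'a' @ 7: {5,6}
'd' @ 8: {1,3,4,7}  ✓accept
end set {1,3,4,7} — state 1 in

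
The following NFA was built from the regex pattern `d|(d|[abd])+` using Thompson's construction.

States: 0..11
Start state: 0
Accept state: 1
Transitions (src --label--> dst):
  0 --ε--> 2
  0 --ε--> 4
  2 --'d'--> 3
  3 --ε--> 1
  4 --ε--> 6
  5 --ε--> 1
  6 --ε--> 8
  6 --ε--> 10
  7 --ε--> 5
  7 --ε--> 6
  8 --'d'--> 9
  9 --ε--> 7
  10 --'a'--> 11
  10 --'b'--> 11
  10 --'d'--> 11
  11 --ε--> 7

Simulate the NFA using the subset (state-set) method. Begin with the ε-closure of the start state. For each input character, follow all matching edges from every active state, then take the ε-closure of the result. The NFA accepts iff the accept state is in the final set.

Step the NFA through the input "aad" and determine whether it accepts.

S₀ = ε-closure({0}) = {0,2,4,6,8,10}
'a' @ 1: {1,5,6,7,8,10,11}  (accept∈set)
'a' @ 2: {1,5,6,7,8,10,11}  (accept∈set)
'd' @ 3: {1,5,6,7,8,9,10,11}  (accept∈set)
final: {1,5,6,7,8,9,10,11}; accept 1 in set

Answer: ACCEPT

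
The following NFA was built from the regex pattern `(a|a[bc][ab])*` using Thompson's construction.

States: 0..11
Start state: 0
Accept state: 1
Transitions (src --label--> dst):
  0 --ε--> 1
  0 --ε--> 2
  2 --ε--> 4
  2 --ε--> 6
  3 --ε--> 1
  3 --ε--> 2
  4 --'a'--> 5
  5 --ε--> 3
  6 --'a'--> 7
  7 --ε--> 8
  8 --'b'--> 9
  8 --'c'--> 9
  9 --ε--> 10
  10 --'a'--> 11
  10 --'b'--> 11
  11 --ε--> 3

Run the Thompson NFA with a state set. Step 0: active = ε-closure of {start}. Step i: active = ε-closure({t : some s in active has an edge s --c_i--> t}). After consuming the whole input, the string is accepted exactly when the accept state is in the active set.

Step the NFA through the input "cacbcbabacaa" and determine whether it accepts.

start: ε-closure({0}) = {0,1,2,4,6}
'c' @ 1: {}  — dead — no transitions
rest 'acbcbabacaa' ignored (set empty)
final: {}; accept 1 not in set

Answer: REJECT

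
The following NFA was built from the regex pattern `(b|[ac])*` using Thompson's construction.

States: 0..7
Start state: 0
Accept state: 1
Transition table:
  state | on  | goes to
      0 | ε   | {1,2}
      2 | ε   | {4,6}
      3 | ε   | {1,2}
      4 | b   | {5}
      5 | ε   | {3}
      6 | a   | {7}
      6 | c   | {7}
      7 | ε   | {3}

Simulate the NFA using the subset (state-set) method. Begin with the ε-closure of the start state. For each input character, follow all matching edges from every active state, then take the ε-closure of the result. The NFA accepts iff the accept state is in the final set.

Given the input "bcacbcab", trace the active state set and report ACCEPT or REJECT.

Answer: ACCEPT

Trace:
S₀ = ε-closure({0}) = {0,1,2,4,6}
'b' @ 1: {1,2,3,4,5,6}  [accepting]
'c' @ 2: {1,2,3,4,6,7}  [accepting]
'a' @ 3: {1,2,3,4,6,7}  [accepting]
'c' @ 4: {1,2,3,4,6,7}  [accepting]
'b' @ 5: {1,2,3,4,5,6}  [accepting]
'c' @ 6: {1,2,3,4,6,7}  [accepting]
'a' @ 7: {1,2,3,4,6,7}  [accepting]
'b' @ 8: {1,2,3,4,5,6}  [accepting]
final: {1,2,3,4,5,6}; accept 1 in set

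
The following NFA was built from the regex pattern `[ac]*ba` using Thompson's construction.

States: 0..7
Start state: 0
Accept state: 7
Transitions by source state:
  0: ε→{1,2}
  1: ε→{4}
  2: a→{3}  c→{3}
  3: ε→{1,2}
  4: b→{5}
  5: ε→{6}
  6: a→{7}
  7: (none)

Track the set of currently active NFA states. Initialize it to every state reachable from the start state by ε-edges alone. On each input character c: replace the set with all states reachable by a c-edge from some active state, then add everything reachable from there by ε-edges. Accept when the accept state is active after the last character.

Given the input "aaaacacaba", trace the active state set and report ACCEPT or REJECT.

Answer: ACCEPT

Steps:
S₀ = ε-closure({0}) = {0,1,2,4}
'a' @ 1: {1,2,3,4}
'a' @ 2: {1,2,3,4}
'a' @ 3: {1,2,3,4}
'a' @ 4: {1,2,3,4}
'c' @ 5: {1,2,3,4}
'a' @ 6: {1,2,3,4}
'c' @ 7: {1,2,3,4}
'a' @ 8: {1,2,3,4}
'b' @ 9: {5,6}
'a' @ 10: {7}  ✓accept
final: {7}; accept 7 in set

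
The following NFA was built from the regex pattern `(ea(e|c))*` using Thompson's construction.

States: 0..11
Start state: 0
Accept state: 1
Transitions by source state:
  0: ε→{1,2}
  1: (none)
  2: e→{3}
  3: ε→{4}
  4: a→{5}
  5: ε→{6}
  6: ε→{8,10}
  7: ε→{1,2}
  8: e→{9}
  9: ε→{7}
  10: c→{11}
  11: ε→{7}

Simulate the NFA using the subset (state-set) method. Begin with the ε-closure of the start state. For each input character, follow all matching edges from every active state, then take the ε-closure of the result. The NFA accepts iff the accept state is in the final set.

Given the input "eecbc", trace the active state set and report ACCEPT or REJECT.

S₀ = ε-closure({0}) = {0,1,2}
'e' @ 1: {3,4}
'e' @ 2: {}  — no active states
rest 'cbc' ignored (set empty)
end set {} — state 1 not in

Answer: REJECT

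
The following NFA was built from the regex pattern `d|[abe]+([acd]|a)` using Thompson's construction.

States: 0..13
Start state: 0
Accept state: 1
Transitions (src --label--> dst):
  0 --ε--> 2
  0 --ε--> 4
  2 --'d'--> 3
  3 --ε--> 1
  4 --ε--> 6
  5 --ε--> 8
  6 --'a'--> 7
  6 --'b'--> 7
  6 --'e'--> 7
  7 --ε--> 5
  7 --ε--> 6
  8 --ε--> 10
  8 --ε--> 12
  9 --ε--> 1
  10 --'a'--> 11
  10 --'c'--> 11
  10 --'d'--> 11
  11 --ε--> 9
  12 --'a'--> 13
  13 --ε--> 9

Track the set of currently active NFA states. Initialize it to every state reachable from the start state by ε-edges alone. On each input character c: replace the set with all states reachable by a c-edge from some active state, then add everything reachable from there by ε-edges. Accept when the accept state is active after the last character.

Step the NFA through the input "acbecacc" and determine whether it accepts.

S₀ = ε-closure({0}) = {0,2,4,6}
'a' @ 1: {5,6,7,8,10,12}
'c' @ 2: {1,9,11}  (accept∈set)
'b' @ 3: {}  — dead — no transitions
rest 'ecacc' ignored (set empty)
after full input: {}  (accept=1 not in)

Answer: REJECT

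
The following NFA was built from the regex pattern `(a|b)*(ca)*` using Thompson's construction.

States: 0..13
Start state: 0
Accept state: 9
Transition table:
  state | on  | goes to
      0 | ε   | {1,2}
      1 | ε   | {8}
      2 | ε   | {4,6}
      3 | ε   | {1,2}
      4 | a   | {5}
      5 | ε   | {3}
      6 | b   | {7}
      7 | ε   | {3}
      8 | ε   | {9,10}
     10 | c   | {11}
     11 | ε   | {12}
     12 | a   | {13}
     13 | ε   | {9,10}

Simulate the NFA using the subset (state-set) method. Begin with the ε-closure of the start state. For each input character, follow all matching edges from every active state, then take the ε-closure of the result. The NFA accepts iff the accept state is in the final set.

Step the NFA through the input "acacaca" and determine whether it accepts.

Answer: ACCEPT

Steps:
initial (ε-close {0}): {0,1,2,4,6,8,9,10}
'a' @ 1: {1,2,3,4,5,6,8,9,10}  ✓accept
'c' @ 2: {11,12}
'a' @ 3: {9,10,13}  ✓accept
'c' @ 4: {11,12}
'a' @ 5: {9,10,13}  ✓accept
'c' @ 6: {11,12}
'a' @ 7: {9,10,13}  ✓accept
after full input: {9,10,13}  (accept=9 in)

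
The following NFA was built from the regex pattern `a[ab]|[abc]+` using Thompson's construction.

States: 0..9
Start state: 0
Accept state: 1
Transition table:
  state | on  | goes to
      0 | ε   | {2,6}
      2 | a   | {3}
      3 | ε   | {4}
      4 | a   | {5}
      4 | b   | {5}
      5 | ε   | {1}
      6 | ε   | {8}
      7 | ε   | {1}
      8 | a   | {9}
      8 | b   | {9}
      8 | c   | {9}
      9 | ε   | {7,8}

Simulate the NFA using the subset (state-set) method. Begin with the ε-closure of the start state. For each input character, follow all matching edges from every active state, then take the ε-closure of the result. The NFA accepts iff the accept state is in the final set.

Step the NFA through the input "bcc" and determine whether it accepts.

initial (ε-close {0}): {0,2,6,8}
'b' @ 1: {1,7,8,9}  ✓accept
'c' @ 2: {1,7,8,9}  ✓accept
'c' @ 3: {1,7,8,9}  ✓accept
final: {1,7,8,9}; accept 1 in set

Answer: ACCEPT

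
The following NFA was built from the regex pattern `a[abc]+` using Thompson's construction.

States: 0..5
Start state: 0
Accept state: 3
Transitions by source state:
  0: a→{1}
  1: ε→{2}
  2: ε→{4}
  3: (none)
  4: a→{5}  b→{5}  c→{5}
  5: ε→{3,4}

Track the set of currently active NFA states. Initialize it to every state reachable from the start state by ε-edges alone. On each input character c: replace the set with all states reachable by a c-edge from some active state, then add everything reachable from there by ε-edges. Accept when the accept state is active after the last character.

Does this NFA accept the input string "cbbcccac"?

S₀ = ε-closure({0}) = {0}
'c' @ 1: {}  — no active states
rest 'bbcccac' ignored (set empty)
end set {} — state 3 not in

Answer: REJECT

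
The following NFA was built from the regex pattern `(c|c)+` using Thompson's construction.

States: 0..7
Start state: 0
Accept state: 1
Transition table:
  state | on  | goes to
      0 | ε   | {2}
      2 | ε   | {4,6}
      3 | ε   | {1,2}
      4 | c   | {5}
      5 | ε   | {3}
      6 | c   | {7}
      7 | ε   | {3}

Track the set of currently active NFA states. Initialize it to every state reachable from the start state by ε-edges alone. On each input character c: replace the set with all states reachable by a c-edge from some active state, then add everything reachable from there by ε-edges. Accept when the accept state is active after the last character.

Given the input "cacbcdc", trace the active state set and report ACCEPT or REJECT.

S₀ = ε-closure({0}) = {0,2,4,6}
'c' @ 1: {1,2,3,4,5,6,7}  (accept∈set)
'a' @ 2: {}  — state set empty
rest 'cbcdc' ignored (set empty)
end set {} — state 1 not in

Answer: REJECT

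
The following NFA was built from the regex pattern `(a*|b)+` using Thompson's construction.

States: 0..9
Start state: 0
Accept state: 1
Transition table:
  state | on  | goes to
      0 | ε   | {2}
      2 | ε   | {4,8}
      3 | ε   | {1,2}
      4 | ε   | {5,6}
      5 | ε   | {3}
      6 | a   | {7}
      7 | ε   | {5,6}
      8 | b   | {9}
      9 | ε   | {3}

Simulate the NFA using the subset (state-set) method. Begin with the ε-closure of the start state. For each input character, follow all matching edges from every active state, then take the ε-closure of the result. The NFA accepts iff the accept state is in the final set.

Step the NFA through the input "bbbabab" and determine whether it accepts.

S₀ = ε-closure({0}) = {0,1,2,3,4,5,6,8}
'b' @ 1: {1,2,3,4,5,6,8,9}  [accepting]
'b' @ 2: {1,2,3,4,5,6,8,9}  [accepting]
'b' @ 3: {1,2,3,4,5,6,8,9}  [accepting]
'a' @ 4: {1,2,3,4,5,6,7,8}  [accepting]
'b' @ 5: {1,2,3,4,5,6,8,9}  [accepting]
'a' @ 6: {1,2,3,4,5,6,7,8}  [accepting]
'b' @ 7: {1,2,3,4,5,6,8,9}  [accepting]
final: {1,2,3,4,5,6,8,9}; accept 1 in set

Answer: ACCEPT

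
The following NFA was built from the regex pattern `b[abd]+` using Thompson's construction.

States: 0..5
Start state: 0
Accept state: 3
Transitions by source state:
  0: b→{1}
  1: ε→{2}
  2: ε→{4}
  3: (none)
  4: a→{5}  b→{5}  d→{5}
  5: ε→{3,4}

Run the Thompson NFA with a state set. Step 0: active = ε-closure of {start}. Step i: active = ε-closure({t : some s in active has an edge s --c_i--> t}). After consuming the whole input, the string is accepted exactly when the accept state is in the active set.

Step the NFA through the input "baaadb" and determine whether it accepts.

Answer: ACCEPT

Steps:
start: ε-closure({0}) = {0}
'b' @ 1: {1,2,4}
'a' @ 2: {3,4,5}  ✓accept
'a' @ 3: {3,4,5}  ✓accept
'a' @ 4: {3,4,5}  ✓accept
'd' @ 5: {3,4,5}  ✓accept
'b' @ 6: {3,4,5}  ✓accept
after full input: {3,4,5}  (accept=3 in)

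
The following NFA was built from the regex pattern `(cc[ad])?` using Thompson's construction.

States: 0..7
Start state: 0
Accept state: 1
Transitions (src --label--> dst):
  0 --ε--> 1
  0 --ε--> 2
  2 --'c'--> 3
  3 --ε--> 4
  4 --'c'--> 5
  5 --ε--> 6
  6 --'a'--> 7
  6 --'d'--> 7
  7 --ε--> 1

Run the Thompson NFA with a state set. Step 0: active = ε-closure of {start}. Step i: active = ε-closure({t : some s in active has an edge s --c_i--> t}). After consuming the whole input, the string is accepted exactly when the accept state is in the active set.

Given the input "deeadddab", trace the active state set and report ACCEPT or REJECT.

initial (ε-close {0}): {0,1,2}
'd' @ 1: {}  — dead — no transitions
rest 'eeadddab' ignored (set empty)
final: {}; accept 1 not in set

Answer: REJECT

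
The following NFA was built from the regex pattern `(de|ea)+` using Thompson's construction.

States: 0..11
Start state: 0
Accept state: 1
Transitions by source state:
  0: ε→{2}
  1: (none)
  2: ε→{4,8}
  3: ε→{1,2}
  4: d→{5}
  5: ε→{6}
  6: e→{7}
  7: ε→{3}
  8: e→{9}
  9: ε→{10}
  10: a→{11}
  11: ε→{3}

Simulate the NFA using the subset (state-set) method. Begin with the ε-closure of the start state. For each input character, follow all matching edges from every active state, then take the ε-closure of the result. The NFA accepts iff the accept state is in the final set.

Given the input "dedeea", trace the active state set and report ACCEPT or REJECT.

Answer: ACCEPT

Steps:
S₀ = ε-closure({0}) = {0,2,4,8}
'd' @ 1: {5,6}
'e' @ 2: {1,2,3,4,7,8}  [accepting]
'd' @ 3: {5,6}
'e' @ 4: {1,2,3,4,7,8}  [accepting]
'e' @ 5: {9,10}
'a' @ 6: {1,2,3,4,8,11}  [accepting]
end set {1,2,3,4,8,11} — state 1 in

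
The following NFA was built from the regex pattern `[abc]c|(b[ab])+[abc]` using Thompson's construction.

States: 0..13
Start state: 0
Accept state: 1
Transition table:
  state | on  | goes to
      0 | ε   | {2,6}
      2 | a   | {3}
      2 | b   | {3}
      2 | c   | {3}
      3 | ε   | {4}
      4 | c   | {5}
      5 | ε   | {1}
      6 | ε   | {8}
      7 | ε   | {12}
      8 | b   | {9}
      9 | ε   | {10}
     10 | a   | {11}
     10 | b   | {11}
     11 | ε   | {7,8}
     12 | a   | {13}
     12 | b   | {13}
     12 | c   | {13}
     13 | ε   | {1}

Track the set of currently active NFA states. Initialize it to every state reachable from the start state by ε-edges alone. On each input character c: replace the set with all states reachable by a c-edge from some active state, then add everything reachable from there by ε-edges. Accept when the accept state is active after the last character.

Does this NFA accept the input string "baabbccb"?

initial (ε-close {0}): {0,2,6,8}
'b' @ 1: {3,4,9,10}
'a' @ 2: {7,8,11,12}
'a' @ 3: {1,13}  ✓accept
'b' @ 4: {}  — no active states
rest 'bccb' ignored (set empty)
after full input: {}  (accept=1 not in)

Answer: REJECT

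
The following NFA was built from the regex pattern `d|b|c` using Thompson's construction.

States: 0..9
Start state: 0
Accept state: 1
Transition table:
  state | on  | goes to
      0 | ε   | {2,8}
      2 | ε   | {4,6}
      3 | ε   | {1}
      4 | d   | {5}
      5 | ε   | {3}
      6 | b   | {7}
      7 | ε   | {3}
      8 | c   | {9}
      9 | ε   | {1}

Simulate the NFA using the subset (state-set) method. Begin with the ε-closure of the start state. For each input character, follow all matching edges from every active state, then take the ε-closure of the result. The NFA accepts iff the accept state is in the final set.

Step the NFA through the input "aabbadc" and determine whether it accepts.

initial (ε-close {0}): {0,2,4,6,8}
'a' @ 1: {}  — dead — no transitions
rest 'abbadc' ignored (set empty)
after full input: {}  (accept=1 not in)

Answer: REJECT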